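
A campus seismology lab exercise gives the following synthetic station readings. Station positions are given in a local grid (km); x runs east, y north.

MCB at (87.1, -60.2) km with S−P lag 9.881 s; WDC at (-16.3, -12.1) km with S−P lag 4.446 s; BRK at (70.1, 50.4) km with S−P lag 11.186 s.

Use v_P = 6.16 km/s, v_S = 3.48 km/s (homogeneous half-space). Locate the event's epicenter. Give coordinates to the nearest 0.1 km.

(17.8, -22.2)

Distance from S−P lag: d = Δt · v_P v_S / (v_P − v_S) = Δt · (6.16·3.48)/(6.16−3.48) ≈ 7.9988·Δt.
So d_MCB = 79.04, d_WDC = 35.56, d_BRK = 89.47 km.
Circle about each station: (x − 87.1)² + (y + 60.2)² = 79.04²; (x + 16.3)² + (y + 12.1)² = 35.56²; (x − 70.1)² + (y − 50.4)² = 89.47².
Subtracting pairs of circle equations eliminates x²+y² and gives linear equations (the radical axes):
-206.8 x + 96.2 y = -5815.54
-34.0 x + 221.2 y = -5513.84
Solving the 2×2 system: x ≈ 17.8, y ≈ -22.2 km.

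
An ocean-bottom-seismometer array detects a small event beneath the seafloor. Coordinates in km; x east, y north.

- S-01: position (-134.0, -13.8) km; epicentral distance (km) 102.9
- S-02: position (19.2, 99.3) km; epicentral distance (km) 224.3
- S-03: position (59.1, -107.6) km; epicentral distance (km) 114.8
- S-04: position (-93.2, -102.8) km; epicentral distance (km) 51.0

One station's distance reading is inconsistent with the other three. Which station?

Solve using three stations at a time. Using S-01, S-03, S-04 (subtract circle equations pairwise → linear system) gives (x, y) ≈ (-50.8, -74.4).
Distances from that point to each station vs reported:
  S-01: calculated 102.9 vs reported 102.9 → residual 0.0 km
  S-02: calculated 187.3 vs reported 224.3 → residual 37.0 km
  S-03: calculated 114.8 vs reported 114.8 → residual 0.0 km
  S-04: calculated 51.0 vs reported 51.0 → residual 0.0 km
S-01, S-03, S-04 are mutually consistent (residuals ≈ 0); S-02 is off by 37.0 km.

S-02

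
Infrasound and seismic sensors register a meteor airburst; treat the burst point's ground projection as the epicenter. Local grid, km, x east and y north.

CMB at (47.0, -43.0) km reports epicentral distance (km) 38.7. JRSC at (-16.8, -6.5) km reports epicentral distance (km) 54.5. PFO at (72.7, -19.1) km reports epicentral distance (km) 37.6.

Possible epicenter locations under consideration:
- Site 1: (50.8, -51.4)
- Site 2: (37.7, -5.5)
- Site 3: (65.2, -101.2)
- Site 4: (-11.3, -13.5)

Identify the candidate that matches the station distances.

Site 2

For each candidate, compare |candidate − station| to the reported distance:
Site 1: residuals CMB 29.5, JRSC 26.7, PFO 1.4 → max 29.5 km
Site 2: residuals CMB 0.1, JRSC 0.0, PFO 0.1 → max 0.1 km
Site 3: residuals CMB 22.3, JRSC 70.8, PFO 44.8 → max 70.8 km
Site 4: residuals CMB 26.6, JRSC 45.6, PFO 46.6 → max 46.6 km
Only Site 2 has all residuals ≈ 0.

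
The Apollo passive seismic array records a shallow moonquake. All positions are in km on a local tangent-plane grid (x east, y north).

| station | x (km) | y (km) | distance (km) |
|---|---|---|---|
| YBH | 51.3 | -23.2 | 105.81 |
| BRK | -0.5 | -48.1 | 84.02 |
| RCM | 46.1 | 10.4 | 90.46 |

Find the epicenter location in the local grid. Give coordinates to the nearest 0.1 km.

(-43.3, 24.2)

Circle about each station: (x − 51.3)² + (y + 23.2)² = 105.81²; (x + 0.5)² + (y + 48.1)² = 84.02²; (x − 46.1)² + (y − 10.4)² = 90.46².
Subtracting the YBH equation from the BRK and RCM equations removes the quadratic terms:
-103.6 x − 49.8 y = 3280.33
-10.4 x + 67.2 y = 2076.18
Solving the 2×2 system: x ≈ -43.3, y ≈ 24.2 km.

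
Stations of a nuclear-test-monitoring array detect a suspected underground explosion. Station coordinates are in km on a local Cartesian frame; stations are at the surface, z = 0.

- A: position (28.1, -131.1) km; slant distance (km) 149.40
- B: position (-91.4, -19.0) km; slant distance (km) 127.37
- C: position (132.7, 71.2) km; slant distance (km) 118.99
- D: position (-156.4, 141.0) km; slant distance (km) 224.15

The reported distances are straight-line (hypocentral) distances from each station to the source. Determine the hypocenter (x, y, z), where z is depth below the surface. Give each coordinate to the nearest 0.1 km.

Each station gives a sphere (x−x_i)² + (y−y_i)² + z² = d_i² (stations at z=0).
Subtracting the A sphere from B and C: z² cancels, leaving linear equations in x and y:
-239.0 x + 224.2 y = -3164.62
209.2 x + 404.6 y = 12863.65
Solving: x ≈ 29.000, y ≈ 16.799 km (keep extra digits for the depth step; rounded: 29.0, 16.8).
Then from the A sphere: z² = 149.40² − (x − 28.1)² − (y + 131.1)² with x = 29.000, y = 16.799, so z ≈ 21.105 ≈ 21.1 km.

(29.0, 16.8, 21.1)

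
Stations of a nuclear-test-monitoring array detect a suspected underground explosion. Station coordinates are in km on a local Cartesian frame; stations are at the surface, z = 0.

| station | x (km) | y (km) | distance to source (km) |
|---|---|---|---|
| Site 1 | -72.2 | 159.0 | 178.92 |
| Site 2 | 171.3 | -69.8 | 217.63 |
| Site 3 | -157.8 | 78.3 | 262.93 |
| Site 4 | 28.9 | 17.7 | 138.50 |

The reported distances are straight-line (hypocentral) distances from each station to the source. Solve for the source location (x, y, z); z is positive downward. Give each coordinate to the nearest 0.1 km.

Each station gives a sphere (x−x_i)² + (y−y_i)² + z² = d_i² (stations at z=0).
Subtracting the Site 1 sphere from Site 2 and Site 3: z² cancels, leaving linear equations in x and y:
487.0 x − 457.6 y = -11628.56
-171.2 x − 161.4 y = -36581.93
Solving: x ≈ 94.703, y ≈ 126.200 km (keep extra digits for the depth step; rounded: 94.7, 126.2).
Then from the Site 1 sphere: z² = 178.92² − (x + 72.2)² − (y − 159.0)² with x = 94.703, y = 126.200, so z ≈ 55.497 ≈ 55.5 km.
Check against Site 4 (with the unrounded solution): distance 138.50 ≈ 138.50 km. ✓

x ≈ 94.7 km, y ≈ 126.2 km, depth ≈ 55.5 km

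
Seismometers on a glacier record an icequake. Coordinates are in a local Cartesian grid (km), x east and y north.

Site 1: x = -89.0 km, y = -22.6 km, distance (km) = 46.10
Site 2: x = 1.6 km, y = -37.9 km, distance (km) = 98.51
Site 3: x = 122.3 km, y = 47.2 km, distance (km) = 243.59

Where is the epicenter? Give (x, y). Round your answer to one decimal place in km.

x ≈ -92.0 km, y ≈ -68.6 km

Circle about each station: (x + 89.0)² + (y + 22.6)² = 46.10²; (x − 1.6)² + (y + 37.9)² = 98.51²; (x − 122.3)² + (y − 47.2)² = 243.59².
Subtracting the Site 1 equation from the Site 2 and Site 3 equations removes the quadratic terms:
181.2 x − 30.6 y = -14571.80
422.6 x + 139.6 y = -48457.51
Solving the 2×2 system: x ≈ -92.0, y ≈ -68.6 km.
Check against Site 1 (with the unrounded x, y): √((x + 89.0)²+(y + 22.6)²) = 46.10 ≈ 46.10 km. ✓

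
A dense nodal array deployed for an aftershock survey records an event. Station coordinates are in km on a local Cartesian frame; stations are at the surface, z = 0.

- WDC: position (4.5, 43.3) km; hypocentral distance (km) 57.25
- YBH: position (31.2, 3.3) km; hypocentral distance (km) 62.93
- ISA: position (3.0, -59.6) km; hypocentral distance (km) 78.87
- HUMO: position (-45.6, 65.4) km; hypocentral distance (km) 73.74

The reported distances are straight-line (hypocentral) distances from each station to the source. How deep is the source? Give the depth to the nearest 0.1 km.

z ≈ 36.3 km

Each station gives a sphere (x−x_i)² + (y−y_i)² + z² = d_i² (stations at z=0).
Subtracting the WDC sphere from YBH and ISA: z² cancels, leaving linear equations in x and y:
53.4 x − 80.0 y = -1593.43
-3.0 x − 205.8 y = -1276.89
Solving: x ≈ -20.105, y ≈ 6.498 km (keep extra digits for the depth step; rounded: -20.1, 6.5).
Then from the WDC sphere: z² = 57.25² − (x − 4.5)² − (y − 43.3)² with x = -20.105, y = 6.498, so z ≈ 36.301 ≈ 36.3 km.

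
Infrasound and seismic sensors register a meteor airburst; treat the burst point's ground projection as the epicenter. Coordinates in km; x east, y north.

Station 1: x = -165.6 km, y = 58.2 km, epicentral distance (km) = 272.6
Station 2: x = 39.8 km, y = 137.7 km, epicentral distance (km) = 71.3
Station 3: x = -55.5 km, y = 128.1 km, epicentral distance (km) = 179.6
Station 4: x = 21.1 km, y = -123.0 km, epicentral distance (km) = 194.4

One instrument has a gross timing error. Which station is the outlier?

Solve using three stations at a time. Using Station 1, Station 3, Station 4 (subtract circle equations pairwise → linear system) gives (x, y) ≈ (106.9, 51.4).
Distances from that point to each station vs reported:
  Station 1: calculated 272.6 vs reported 272.6 → residual 0.0 km
  Station 2: calculated 109.3 vs reported 71.3 → residual 38.0 km
  Station 3: calculated 179.6 vs reported 179.6 → residual 0.0 km
  Station 4: calculated 194.4 vs reported 194.4 → residual 0.0 km
Station 1, Station 3, Station 4 are mutually consistent (residuals ≈ 0); Station 2 is off by 38.0 km.

Station 2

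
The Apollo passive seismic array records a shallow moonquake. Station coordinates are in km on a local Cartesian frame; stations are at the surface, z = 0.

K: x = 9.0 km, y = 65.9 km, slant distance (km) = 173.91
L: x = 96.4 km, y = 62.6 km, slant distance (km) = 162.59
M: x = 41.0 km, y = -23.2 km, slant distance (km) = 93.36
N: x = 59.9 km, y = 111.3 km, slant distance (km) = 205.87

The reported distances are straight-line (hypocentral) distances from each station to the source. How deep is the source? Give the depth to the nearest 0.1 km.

Each station gives a sphere (x−x_i)² + (y−y_i)² + z² = d_i² (stations at z=0).
Subtracting the K sphere from L and M: z² cancels, leaving linear equations in x and y:
174.8 x − 6.6 y = 12597.09
64.0 x − 178.2 y = 19324.03
Solving: x ≈ 68.906, y ≈ -83.693 km (keep extra digits for the depth step; rounded: 68.9, -83.7).
Then from the K sphere: z² = 173.91² − (x − 9.0)² − (y − 65.9)² with x = 68.906, y = -83.693, so z ≈ 65.406 ≈ 65.4 km.

depth ≈ 65.4 km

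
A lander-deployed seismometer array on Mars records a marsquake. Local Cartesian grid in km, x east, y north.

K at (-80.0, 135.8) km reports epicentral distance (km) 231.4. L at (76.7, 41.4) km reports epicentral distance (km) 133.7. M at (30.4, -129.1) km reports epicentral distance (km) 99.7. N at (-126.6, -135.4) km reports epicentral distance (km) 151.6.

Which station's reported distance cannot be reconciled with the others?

M

Solve using three stations at a time. Using K, L, N (subtract circle equations pairwise → linear system) gives (x, y) ≈ (12.9, -76.1).
Distances from that point to each station vs reported:
  K: calculated 231.4 vs reported 231.4 → residual 0.0 km
  L: calculated 133.7 vs reported 133.7 → residual 0.0 km
  M: calculated 55.8 vs reported 99.7 → residual 43.9 km
  N: calculated 151.6 vs reported 151.6 → residual 0.0 km
K, L, N are mutually consistent (residuals ≈ 0); M is off by 43.9 km.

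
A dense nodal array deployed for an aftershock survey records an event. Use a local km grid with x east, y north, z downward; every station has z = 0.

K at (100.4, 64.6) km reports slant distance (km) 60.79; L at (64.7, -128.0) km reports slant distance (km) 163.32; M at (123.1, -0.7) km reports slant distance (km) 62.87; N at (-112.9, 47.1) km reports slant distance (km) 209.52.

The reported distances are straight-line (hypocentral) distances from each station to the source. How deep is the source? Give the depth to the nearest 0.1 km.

Each station gives a sphere (x−x_i)² + (y−y_i)² + z² = d_i² (stations at z=0).
Subtracting the K sphere from L and M: z² cancels, leaving linear equations in x and y:
-71.4 x − 385.2 y = -16661.23
45.4 x − 130.6 y = 643.57
Solving: x ≈ 90.399, y ≈ 26.497 km (keep extra digits for the depth step; rounded: 90.4, 26.5).
Then from the K sphere: z² = 60.79² − (x − 100.4)² − (y − 64.6)² with x = 90.399, y = 26.497, so z ≈ 46.299 ≈ 46.3 km.

z ≈ 46.3 km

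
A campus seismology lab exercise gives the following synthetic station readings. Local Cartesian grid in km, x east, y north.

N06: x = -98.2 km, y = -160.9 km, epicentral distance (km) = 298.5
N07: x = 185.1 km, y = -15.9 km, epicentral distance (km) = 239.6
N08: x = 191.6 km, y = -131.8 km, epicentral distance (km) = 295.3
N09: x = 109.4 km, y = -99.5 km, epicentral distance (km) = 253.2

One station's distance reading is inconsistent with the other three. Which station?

Solve using three stations at a time. Using N06, N07, N09 (subtract circle equations pairwise → linear system) gives (x, y) ≈ (-9.5, 124.3).
Distances from that point to each station vs reported:
  N06: calculated 298.7 vs reported 298.5 → residual 0.2 km
  N07: calculated 239.8 vs reported 239.6 → residual 0.2 km
  N08: calculated 325.6 vs reported 295.3 → residual 30.3 km
  N09: calculated 253.4 vs reported 253.2 → residual 0.2 km
N06, N07, N09 are mutually consistent (residuals ≈ 0); N08 is off by 30.3 km.

N08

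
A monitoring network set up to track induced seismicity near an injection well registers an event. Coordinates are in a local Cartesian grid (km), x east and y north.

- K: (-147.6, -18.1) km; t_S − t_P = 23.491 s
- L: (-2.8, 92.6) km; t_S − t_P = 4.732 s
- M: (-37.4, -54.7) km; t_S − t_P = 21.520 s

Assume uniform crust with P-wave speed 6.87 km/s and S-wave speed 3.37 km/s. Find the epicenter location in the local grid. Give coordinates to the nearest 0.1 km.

Distance from S−P lag: d = Δt · v_P v_S / (v_P − v_S) = Δt · (6.87·3.37)/(6.87−3.37) ≈ 6.6148·Δt.
So d_K = 155.39, d_L = 31.30, d_M = 142.35 km.
Circle about each station: (x + 147.6)² + (y + 18.1)² = 155.39²; (x + 2.8)² + (y − 92.6)² = 31.30²; (x + 37.4)² + (y + 54.7)² = 142.35².
Subtracting pairs of circle equations eliminates x²+y² and gives linear equations (the radical axes):
289.6 x + 221.4 y = 9635.59
220.4 x − 73.2 y = -13839.99
Solving the 2×2 system: x ≈ -33.7, y ≈ 87.6 km.

-33.7 km east, 87.6 km north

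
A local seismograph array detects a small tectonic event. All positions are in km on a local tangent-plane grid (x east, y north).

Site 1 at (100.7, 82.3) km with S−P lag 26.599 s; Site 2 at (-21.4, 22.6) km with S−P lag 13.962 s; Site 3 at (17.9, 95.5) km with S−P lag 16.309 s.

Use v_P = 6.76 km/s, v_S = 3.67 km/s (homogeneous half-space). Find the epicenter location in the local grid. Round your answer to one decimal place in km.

Distance from S−P lag: d = Δt · v_P v_S / (v_P − v_S) = Δt · (6.76·3.67)/(6.76−3.67) ≈ 8.0289·Δt.
So d_Site 1 = 213.56, d_Site 2 = 112.10, d_Site 3 = 130.94 km.
Circle about each station: (x − 100.7)² + (y − 82.3)² = 213.56²; (x + 21.4)² + (y − 22.6)² = 112.10²; (x − 17.9)² + (y − 95.5)² = 130.94².
Subtracting pairs of circle equations eliminates x²+y² and gives linear equations (the radical axes):
-244.2 x − 119.4 y = 17096.40
-165.6 x + 26.4 y = 20989.47
Solving the 2×2 system: x ≈ -112.8, y ≈ 87.5 km.

x ≈ -112.8 km, y ≈ 87.5 km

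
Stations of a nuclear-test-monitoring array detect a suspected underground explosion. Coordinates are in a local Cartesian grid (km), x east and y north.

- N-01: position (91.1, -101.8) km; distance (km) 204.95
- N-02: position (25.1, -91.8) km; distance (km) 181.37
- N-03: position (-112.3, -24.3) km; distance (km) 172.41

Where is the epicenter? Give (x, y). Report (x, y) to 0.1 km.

Circle about each station: (x − 91.1)² + (y + 101.8)² = 204.95²; (x − 25.1)² + (y + 91.8)² = 181.37²; (x + 112.3)² + (y + 24.3)² = 172.41².
Subtracting pairs of circle equations eliminates x²+y² and gives linear equations (the radical axes):
-132.0 x + 20.0 y = -495.77
-406.8 x + 155.0 y = 6818.62
Solving the 2×2 system: x ≈ 17.3, y ≈ 89.4 km.

17.3 km east, 89.4 km north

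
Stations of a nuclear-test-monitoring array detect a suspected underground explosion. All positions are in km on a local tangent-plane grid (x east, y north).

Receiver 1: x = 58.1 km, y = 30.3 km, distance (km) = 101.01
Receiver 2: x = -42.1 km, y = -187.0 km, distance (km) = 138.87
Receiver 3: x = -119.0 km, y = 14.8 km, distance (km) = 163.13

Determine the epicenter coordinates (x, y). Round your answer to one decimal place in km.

(23.5, -64.6)

Circle about each station: (x − 58.1)² + (y − 30.3)² = 101.01²; (x + 42.1)² + (y + 187.0)² = 138.87²; (x + 119.0)² + (y − 14.8)² = 163.13².
Subtracting the Receiver 1 equation from the Receiver 2 and Receiver 3 equations removes the quadratic terms:
-200.4 x − 434.6 y = 23365.85
-354.2 x − 31.0 y = -6322.04
Solving the 2×2 system: x ≈ 23.5, y ≈ -64.6 km.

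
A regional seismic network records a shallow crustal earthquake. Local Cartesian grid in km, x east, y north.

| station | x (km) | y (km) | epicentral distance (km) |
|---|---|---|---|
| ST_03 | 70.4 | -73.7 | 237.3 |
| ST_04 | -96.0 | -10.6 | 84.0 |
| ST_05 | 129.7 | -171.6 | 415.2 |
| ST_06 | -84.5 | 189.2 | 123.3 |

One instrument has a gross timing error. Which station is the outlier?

Solve using three stations at a time. Using ST_03, ST_04, ST_06 (subtract circle equations pairwise → linear system) gives (x, y) ≈ (-118.1, 70.5).
Distances from that point to each station vs reported:
  ST_03: calculated 237.3 vs reported 237.3 → residual 0.0 km
  ST_04: calculated 84.1 vs reported 84.0 → residual 0.1 km
  ST_05: calculated 346.4 vs reported 415.2 → residual 68.8 km
  ST_06: calculated 123.3 vs reported 123.3 → residual 0.0 km
ST_03, ST_04, ST_06 are mutually consistent (residuals ≈ 0); ST_05 is off by 68.8 km.

ST_05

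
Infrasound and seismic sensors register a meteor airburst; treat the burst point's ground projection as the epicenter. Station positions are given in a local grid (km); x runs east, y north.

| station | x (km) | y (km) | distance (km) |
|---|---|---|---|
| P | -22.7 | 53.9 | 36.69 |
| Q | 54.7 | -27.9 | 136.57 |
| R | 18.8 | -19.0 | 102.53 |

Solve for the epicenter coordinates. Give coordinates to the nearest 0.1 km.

Circle about each station: (x + 22.7)² + (y − 53.9)² = 36.69²; (x − 54.7)² + (y + 27.9)² = 136.57²; (x − 18.8)² + (y + 19.0)² = 102.53².
Subtracting pairs of circle equations eliminates x²+y² and gives linear equations (the radical axes):
154.8 x − 163.6 y = -16955.21
83.0 x − 145.8 y = -11872.30
Solving the 2×2 system: x ≈ -58.9, y ≈ 47.9 km.

x ≈ -58.9 km, y ≈ 47.9 km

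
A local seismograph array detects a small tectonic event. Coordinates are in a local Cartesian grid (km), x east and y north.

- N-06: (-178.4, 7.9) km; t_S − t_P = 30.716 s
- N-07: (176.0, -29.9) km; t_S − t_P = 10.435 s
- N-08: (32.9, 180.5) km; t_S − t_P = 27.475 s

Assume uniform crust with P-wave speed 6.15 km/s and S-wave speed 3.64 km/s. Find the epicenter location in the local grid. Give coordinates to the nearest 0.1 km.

87.4 km east, -58.4 km north

Distance from S−P lag: d = Δt · v_P v_S / (v_P − v_S) = Δt · (6.15·3.64)/(6.15−3.64) ≈ 8.9187·Δt.
So d_N-06 = 273.95, d_N-07 = 93.07, d_N-08 = 245.04 km.
Circle about each station: (x + 178.4)² + (y − 7.9)² = 273.95²; (x − 176.0)² + (y + 29.9)² = 93.07²; (x − 32.9)² + (y − 180.5)² = 245.04².
Subtracting the N-06 equation from the N-07 and N-08 equations removes the quadratic terms:
708.8 x − 75.6 y = 66367.62
422.6 x + 345.2 y = 16777.69
Solving the 2×2 system: x ≈ 87.4, y ≈ -58.4 km.
Check against N-06 (with the unrounded x, y): √((x + 178.4)²+(y − 7.9)²) = 273.95 ≈ 273.95 km. ✓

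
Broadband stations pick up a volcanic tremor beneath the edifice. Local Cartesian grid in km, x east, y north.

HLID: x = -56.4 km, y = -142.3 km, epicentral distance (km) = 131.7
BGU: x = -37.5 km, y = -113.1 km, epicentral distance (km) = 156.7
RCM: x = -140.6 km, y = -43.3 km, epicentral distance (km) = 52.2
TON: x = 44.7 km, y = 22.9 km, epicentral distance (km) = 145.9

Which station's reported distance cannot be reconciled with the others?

Solve using three stations at a time. Using HLID, RCM, TON (subtract circle equations pairwise → linear system) gives (x, y) ≈ (-95.7, -16.6).
Distances from that point to each station vs reported:
  HLID: calculated 131.7 vs reported 131.7 → residual 0.0 km
  BGU: calculated 112.7 vs reported 156.7 → residual 44.0 km
  RCM: calculated 52.2 vs reported 52.2 → residual 0.0 km
  TON: calculated 145.9 vs reported 145.9 → residual 0.0 km
HLID, RCM, TON are mutually consistent (residuals ≈ 0); BGU is off by 44.0 km.

BGU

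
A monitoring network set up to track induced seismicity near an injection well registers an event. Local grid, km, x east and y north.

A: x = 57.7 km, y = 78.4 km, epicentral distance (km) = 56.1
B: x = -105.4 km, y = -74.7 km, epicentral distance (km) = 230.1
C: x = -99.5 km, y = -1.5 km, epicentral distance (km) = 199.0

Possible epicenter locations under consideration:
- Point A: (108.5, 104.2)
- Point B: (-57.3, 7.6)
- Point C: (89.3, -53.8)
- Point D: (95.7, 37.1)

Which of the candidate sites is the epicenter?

For each candidate, compare |candidate − station| to the reported distance:
Point A: residuals A 0.9, B 48.8, C 34.3 → max 48.8 km
Point B: residuals A 78.9, B 134.8, C 155.8 → max 155.8 km
Point C: residuals A 79.8, B 34.3, C 3.1 → max 79.8 km
Point D: residuals A 0.0, B 0.0, C 0.0 → max 0.0 km
Only Point D has all residuals ≈ 0.

Point D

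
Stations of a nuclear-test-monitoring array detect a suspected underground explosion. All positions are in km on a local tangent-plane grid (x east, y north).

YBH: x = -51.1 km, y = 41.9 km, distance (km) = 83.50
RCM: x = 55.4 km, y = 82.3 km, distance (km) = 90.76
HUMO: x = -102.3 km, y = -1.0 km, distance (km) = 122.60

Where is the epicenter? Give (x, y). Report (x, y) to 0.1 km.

Circle about each station: (x + 51.1)² + (y − 41.9)² = 83.50²; (x − 55.4)² + (y − 82.3)² = 90.76²; (x + 102.3)² + (y + 1.0)² = 122.60².
Subtracting pairs of circle equations eliminates x²+y² and gives linear equations (the radical axes):
213.0 x + 80.8 y = 4210.50
-102.4 x − 85.8 y = -1959.04
Solving the 2×2 system: x ≈ 20.3, y ≈ -1.4 km.

20.3 km east, -1.4 km north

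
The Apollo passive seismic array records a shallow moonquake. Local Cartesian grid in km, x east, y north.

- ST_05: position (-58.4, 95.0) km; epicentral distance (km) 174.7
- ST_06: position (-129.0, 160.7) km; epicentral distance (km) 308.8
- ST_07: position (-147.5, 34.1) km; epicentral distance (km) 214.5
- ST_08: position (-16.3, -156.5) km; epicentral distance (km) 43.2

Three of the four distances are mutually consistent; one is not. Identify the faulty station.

Solve using three stations at a time. Using ST_06, ST_07, ST_08 (subtract circle equations pairwise → linear system) gives (x, y) ≈ (3.5, -118.2).
Distances from that point to each station vs reported:
  ST_05: calculated 222.0 vs reported 174.7 → residual 47.3 km
  ST_06: calculated 308.8 vs reported 308.8 → residual 0.0 km
  ST_07: calculated 214.5 vs reported 214.5 → residual 0.0 km
  ST_08: calculated 43.1 vs reported 43.2 → residual 0.1 km
ST_06, ST_07, ST_08 are mutually consistent (residuals ≈ 0); ST_05 is off by 47.3 km.

ST_05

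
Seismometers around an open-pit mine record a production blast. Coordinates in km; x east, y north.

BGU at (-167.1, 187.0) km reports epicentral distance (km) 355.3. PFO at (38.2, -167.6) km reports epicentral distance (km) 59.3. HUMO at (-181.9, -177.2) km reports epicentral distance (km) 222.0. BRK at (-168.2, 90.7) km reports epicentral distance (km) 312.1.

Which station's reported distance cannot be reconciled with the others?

Solve using three stations at a time. Using BGU, PFO, HUMO (subtract circle equations pairwise → linear system) gives (x, y) ≈ (29.4, -109.0).
Distances from that point to each station vs reported:
  BGU: calculated 355.3 vs reported 355.3 → residual 0.0 km
  PFO: calculated 59.2 vs reported 59.3 → residual 0.1 km
  HUMO: calculated 222.0 vs reported 222.0 → residual 0.0 km
  BRK: calculated 280.9 vs reported 312.1 → residual 31.2 km
BGU, PFO, HUMO are mutually consistent (residuals ≈ 0); BRK is off by 31.2 km.

BRK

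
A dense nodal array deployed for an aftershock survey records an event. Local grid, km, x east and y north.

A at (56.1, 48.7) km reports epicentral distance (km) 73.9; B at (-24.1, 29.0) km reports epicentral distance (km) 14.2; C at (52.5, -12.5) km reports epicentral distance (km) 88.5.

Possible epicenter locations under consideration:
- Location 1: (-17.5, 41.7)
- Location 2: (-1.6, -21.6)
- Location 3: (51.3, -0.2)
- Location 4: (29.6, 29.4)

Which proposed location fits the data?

Location 1

For each candidate, compare |candidate − station| to the reported distance:
Location 1: residuals A 0.0, B 0.1, C 0.0 → max 0.1 km
Location 2: residuals A 17.0, B 41.2, C 33.6 → max 41.2 km
Location 3: residuals A 24.8, B 66.7, C 76.1 → max 76.1 km
Location 4: residuals A 41.1, B 39.5, C 40.8 → max 41.1 km
Only Location 1 has all residuals ≈ 0.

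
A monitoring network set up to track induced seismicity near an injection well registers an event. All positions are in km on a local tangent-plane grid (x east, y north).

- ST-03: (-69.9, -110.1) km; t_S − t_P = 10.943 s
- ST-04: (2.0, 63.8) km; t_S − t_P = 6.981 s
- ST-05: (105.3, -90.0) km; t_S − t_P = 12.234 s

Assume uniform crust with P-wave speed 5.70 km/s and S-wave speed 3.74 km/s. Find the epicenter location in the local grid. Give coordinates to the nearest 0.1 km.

Distance from S−P lag: d = Δt · v_P v_S / (v_P − v_S) = Δt · (5.70·3.74)/(5.70−3.74) ≈ 10.8765·Δt.
So d_ST-03 = 119.02, d_ST-04 = 75.93, d_ST-05 = 133.06 km.
Circle about each station: (x + 69.9)² + (y + 110.1)² = 119.02²; (x − 2.0)² + (y − 63.8)² = 75.93²; (x − 105.3)² + (y + 90.0)² = 133.06².
Subtracting the ST-03 equation from the ST-04 and ST-05 equations removes the quadratic terms:
143.8 x + 347.8 y = -4533.18
350.4 x + 40.2 y = -1359.13
Solving the 2×2 system: x ≈ -2.5, y ≈ -12.0 km.

x ≈ -2.5 km, y ≈ -12.0 km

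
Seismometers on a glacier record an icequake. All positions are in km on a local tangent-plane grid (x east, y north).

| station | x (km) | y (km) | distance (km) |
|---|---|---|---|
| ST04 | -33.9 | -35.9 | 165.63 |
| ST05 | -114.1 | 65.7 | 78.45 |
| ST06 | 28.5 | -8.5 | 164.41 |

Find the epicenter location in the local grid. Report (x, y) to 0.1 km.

-64.9 km east, 126.8 km north

Circle about each station: (x + 33.9)² + (y + 35.9)² = 165.63²; (x + 114.1)² + (y − 65.7)² = 78.45²; (x − 28.5)² + (y + 8.5)² = 164.41².
Subtracting pairs of circle equations eliminates x²+y² and gives linear equations (the radical axes):
-160.4 x + 203.2 y = 36176.17
124.8 x + 54.8 y = -1150.87
Solving the 2×2 system: x ≈ -64.9, y ≈ 126.8 km.
Check against ST04 (with the unrounded x, y): √((x + 33.9)²+(y + 35.9)²) = 165.63 ≈ 165.63 km. ✓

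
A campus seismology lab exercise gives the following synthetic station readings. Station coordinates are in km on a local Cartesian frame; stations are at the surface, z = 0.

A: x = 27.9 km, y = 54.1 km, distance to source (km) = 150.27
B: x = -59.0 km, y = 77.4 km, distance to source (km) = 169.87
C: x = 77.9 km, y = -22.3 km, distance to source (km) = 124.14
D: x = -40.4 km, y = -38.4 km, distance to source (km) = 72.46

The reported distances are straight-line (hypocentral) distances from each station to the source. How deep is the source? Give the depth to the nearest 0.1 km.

depth ≈ 56.8 km

Each station gives a sphere (x−x_i)² + (y−y_i)² + z² = d_i² (stations at z=0).
Subtracting the A sphere from B and C: z² cancels, leaving linear equations in x and y:
-173.8 x + 46.6 y = -508.20
100.0 x − 152.8 y = 10030.81
Solving: x ≈ -17.801, y ≈ -77.297 km (keep extra digits for the depth step; rounded: -17.8, -77.3).
Then from the A sphere: z² = 150.27² − (x − 27.9)² − (y − 54.1)² with x = -17.801, y = -77.297, so z ≈ 56.810 ≈ 56.8 km.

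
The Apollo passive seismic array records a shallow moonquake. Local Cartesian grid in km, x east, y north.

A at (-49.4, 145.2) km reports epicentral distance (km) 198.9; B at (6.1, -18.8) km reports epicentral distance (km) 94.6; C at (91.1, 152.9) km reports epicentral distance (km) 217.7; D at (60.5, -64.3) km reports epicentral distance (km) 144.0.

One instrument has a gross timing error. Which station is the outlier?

Solve using three stations at a time. Using A, B, D (subtract circle equations pairwise → linear system) gives (x, y) ≈ (-82.8, -50.8).
Distances from that point to each station vs reported:
  A: calculated 198.8 vs reported 198.9 → residual 0.1 km
  B: calculated 94.5 vs reported 94.6 → residual 0.1 km
  C: calculated 267.8 vs reported 217.7 → residual 50.1 km
  D: calculated 143.9 vs reported 144.0 → residual 0.1 km
A, B, D are mutually consistent (residuals ≈ 0); C is off by 50.1 km.

C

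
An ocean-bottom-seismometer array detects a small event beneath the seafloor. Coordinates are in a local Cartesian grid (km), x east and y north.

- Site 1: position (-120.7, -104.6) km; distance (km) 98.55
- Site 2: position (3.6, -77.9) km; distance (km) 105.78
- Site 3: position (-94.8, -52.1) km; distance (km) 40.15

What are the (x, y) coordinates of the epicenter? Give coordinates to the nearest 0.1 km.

Circle about each station: (x + 120.7)² + (y + 104.6)² = 98.55²; (x − 3.6)² + (y + 77.9)² = 105.78²; (x + 94.8)² + (y + 52.1)² = 40.15².
Subtracting pairs of circle equations eliminates x²+y² and gives linear equations (the radical axes):
248.6 x + 53.4 y = -20905.59
51.8 x + 105.0 y = -5708.12
Solving the 2×2 system: x ≈ -81.0, y ≈ -14.4 km.

(-81.0, -14.4)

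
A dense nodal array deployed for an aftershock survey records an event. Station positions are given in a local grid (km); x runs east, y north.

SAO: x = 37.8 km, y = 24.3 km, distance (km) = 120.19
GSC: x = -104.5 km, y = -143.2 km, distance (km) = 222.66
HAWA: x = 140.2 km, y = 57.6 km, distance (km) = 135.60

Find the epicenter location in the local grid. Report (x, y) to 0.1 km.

x ≈ 107.1 km, y ≈ -73.9 km

Circle about each station: (x − 37.8)² + (y − 24.3)² = 120.19²; (x + 104.5)² + (y + 143.2)² = 222.66²; (x − 140.2)² + (y − 57.6)² = 135.60².
Subtracting pairs of circle equations eliminates x²+y² and gives linear equations (the radical axes):
-284.6 x − 335.0 y = -5724.68
204.8 x + 66.6 y = 17012.75
Solving the 2×2 system: x ≈ 107.1, y ≈ -73.9 km.
Check against SAO (with the unrounded x, y): √((x − 37.8)²+(y − 24.3)²) = 120.19 ≈ 120.19 km. ✓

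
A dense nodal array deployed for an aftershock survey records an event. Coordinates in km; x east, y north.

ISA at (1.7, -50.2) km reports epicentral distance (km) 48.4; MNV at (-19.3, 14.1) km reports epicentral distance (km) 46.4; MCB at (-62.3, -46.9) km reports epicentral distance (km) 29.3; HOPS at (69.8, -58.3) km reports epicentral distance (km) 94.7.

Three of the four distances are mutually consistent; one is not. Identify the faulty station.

Solve using three stations at a time. Using ISA, MNV, MCB (subtract circle equations pairwise → linear system) gives (x, y) ≈ (-40.8, -27.0).
Distances from that point to each station vs reported:
  ISA: calculated 48.4 vs reported 48.4 → residual 0.0 km
  MNV: calculated 46.4 vs reported 46.4 → residual 0.0 km
  MCB: calculated 29.3 vs reported 29.3 → residual 0.0 km
  HOPS: calculated 114.9 vs reported 94.7 → residual 20.2 km
ISA, MNV, MCB are mutually consistent (residuals ≈ 0); HOPS is off by 20.2 km.

HOPS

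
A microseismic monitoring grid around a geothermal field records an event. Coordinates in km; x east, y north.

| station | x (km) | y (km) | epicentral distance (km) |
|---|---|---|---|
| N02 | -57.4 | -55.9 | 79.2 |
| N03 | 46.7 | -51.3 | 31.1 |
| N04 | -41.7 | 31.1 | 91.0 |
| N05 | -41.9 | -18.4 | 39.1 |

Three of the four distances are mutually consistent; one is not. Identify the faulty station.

N05

Solve using three stations at a time. Using N02, N03, N04 (subtract circle equations pairwise → linear system) gives (x, y) ≈ (19.4, -36.4).
Distances from that point to each station vs reported:
  N02: calculated 79.2 vs reported 79.2 → residual 0.0 km
  N03: calculated 31.1 vs reported 31.1 → residual 0.0 km
  N04: calculated 91.0 vs reported 91.0 → residual 0.0 km
  N05: calculated 63.9 vs reported 39.1 → residual 24.8 km
N02, N03, N04 are mutually consistent (residuals ≈ 0); N05 is off by 24.8 km.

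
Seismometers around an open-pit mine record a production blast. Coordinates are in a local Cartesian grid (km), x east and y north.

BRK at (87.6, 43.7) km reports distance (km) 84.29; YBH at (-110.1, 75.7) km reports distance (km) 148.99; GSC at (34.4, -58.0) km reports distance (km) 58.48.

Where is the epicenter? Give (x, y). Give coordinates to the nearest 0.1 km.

Circle about each station: (x − 87.6)² + (y − 43.7)² = 84.29²; (x + 110.1)² + (y − 75.7)² = 148.99²; (x − 34.4)² + (y + 58.0)² = 58.48².
Subtracting the BRK equation from the YBH and GSC equations removes the quadratic terms:
-395.4 x + 64.0 y = -6824.17
-106.4 x − 203.4 y = -1351.20
Solving the 2×2 system: x ≈ 16.9, y ≈ -2.2 km.

x ≈ 16.9 km, y ≈ -2.2 km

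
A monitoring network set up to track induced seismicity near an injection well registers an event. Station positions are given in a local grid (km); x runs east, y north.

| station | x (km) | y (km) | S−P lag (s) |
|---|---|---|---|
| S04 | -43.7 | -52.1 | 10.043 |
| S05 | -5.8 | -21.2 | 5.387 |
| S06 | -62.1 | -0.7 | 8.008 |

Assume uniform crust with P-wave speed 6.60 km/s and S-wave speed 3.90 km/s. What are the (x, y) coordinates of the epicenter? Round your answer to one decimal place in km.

Distance from S−P lag: d = Δt · v_P v_S / (v_P − v_S) = Δt · (6.60·3.90)/(6.60−3.90) ≈ 9.5333·Δt.
So d_S04 = 95.74, d_S05 = 51.36, d_S06 = 76.34 km.
Circle about each station: (x + 43.7)² + (y + 52.1)² = 95.74²; (x + 5.8)² + (y + 21.2)² = 51.36²; (x + 62.1)² + (y + 0.7)² = 76.34².
Subtracting the S04 equation from the S05 and S06 equations removes the quadratic terms:
75.8 x + 61.8 y = 2387.28
-36.8 x + 102.8 y = 2571.15
Solving the 2×2 system: x ≈ 8.6, y ≈ 28.1 km.

x ≈ 8.6 km, y ≈ 28.1 km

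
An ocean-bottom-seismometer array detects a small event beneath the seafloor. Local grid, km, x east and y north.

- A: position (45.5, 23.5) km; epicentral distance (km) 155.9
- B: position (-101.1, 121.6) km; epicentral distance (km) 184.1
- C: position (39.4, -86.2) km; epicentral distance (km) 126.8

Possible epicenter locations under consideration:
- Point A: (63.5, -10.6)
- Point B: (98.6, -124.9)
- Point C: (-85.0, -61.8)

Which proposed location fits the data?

For each candidate, compare |candidate − station| to the reported distance:
Point A: residuals A 117.3, B 27.0, C 47.5 → max 117.3 km
Point B: residuals A 1.7, B 133.1, C 56.1 → max 133.1 km
Point C: residuals A 0.0, B 0.0, C 0.0 → max 0.0 km
Only Point C has all residuals ≈ 0.

Point C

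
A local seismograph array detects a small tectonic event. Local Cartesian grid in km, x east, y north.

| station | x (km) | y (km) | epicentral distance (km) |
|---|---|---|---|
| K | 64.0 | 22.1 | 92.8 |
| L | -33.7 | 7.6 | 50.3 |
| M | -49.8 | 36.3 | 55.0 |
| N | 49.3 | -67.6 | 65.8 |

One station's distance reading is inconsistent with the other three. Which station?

Solve using three stations at a time. Using K, L, N (subtract circle equations pairwise → linear system) gives (x, y) ≈ (-8.4, -36.0).
Distances from that point to each station vs reported:
  K: calculated 92.8 vs reported 92.8 → residual 0.0 km
  L: calculated 50.4 vs reported 50.3 → residual 0.1 km
  M: calculated 83.3 vs reported 55.0 → residual 28.3 km
  N: calculated 65.8 vs reported 65.8 → residual 0.0 km
K, L, N are mutually consistent (residuals ≈ 0); M is off by 28.3 km.

M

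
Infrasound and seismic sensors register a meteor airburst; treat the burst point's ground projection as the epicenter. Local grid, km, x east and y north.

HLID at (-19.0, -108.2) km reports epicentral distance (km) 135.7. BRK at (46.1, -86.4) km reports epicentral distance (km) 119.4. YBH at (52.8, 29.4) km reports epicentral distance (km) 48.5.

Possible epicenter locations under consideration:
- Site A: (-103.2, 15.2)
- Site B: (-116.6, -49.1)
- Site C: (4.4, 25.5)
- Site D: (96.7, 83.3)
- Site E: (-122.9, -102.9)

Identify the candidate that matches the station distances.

For each candidate, compare |candidate − station| to the reported distance:
Site A: residuals HLID 13.7, BRK 61.2, YBH 108.1 → max 108.1 km
Site B: residuals HLID 21.6, BRK 47.5, YBH 138.2 → max 138.2 km
Site C: residuals HLID 0.0, BRK 0.0, YBH 0.1 → max 0.1 km
Site D: residuals HLID 88.0, BRK 57.7, YBH 21.0 → max 88.0 km
Site E: residuals HLID 31.7, BRK 50.4, YBH 171.4 → max 171.4 km
Only Site C has all residuals ≈ 0.

Site C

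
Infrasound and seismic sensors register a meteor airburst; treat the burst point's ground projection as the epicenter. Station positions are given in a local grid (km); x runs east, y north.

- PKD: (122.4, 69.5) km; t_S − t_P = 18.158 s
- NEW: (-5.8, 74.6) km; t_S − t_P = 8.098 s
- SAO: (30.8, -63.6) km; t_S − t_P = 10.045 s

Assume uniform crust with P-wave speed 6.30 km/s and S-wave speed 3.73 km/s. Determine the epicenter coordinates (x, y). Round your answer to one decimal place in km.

Distance from S−P lag: d = Δt · v_P v_S / (v_P − v_S) = Δt · (6.30·3.73)/(6.30−3.73) ≈ 9.1436·Δt.
So d_PKD = 166.03, d_NEW = 74.04, d_SAO = 91.85 km.
Circle about each station: (x − 122.4)² + (y − 69.5)² = 166.03²; (x + 5.8)² + (y − 74.6)² = 74.04²; (x − 30.8)² + (y + 63.6)² = 91.85².
Subtracting pairs of circle equations eliminates x²+y² and gives linear equations (the radical axes):
-256.4 x + 10.2 y = 7870.83
-183.2 x − 266.2 y = 4311.13
Solving the 2×2 system: x ≈ -30.5, y ≈ 4.8 km.

(-30.5, 4.8)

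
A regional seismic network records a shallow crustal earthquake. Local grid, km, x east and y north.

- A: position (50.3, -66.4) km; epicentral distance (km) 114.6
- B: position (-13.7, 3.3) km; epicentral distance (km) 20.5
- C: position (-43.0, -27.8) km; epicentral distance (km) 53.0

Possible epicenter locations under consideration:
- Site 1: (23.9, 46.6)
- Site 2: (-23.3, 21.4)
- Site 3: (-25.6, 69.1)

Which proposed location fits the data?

Site 2

For each candidate, compare |candidate − station| to the reported distance:
Site 1: residuals A 1.4, B 36.8, C 47.1 → max 47.1 km
Site 2: residuals A 0.0, B 0.0, C 0.0 → max 0.0 km
Site 3: residuals A 40.7, B 46.4, C 45.4 → max 46.4 km
Only Site 2 has all residuals ≈ 0.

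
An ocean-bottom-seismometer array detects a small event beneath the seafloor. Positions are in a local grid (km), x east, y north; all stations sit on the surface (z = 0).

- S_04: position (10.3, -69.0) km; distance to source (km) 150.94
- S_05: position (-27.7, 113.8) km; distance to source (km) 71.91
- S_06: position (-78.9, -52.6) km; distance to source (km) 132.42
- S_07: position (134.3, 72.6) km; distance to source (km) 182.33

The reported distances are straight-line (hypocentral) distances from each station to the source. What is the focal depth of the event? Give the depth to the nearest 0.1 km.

50.1 km

Each station gives a sphere (x−x_i)² + (y−y_i)² + z² = d_i² (stations at z=0).
Subtracting the S_04 sphere from S_05 and S_06: z² cancels, leaving linear equations in x and y:
-76.0 x + 365.6 y = 26462.48
-178.4 x + 32.8 y = 9372.71
Solving: x ≈ -40.789, y ≈ 63.902 km (keep extra digits for the depth step; rounded: -40.8, 63.9).
Then from the S_04 sphere: z² = 150.94² − (x − 10.3)² − (y + 69.0)² with x = -40.789, y = 63.902, so z ≈ 50.098 ≈ 50.1 km.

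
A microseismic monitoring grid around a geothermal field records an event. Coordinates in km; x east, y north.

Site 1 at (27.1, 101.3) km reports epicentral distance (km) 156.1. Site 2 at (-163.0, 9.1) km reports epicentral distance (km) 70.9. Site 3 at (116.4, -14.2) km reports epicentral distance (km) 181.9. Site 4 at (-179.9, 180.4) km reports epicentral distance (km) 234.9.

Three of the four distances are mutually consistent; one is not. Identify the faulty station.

Solve using three stations at a time. Using Site 1, Site 3, Site 4 (subtract circle equations pairwise → linear system) gives (x, y) ≈ (-65.2, -24.6).
Distances from that point to each station vs reported:
  Site 1: calculated 156.1 vs reported 156.1 → residual 0.0 km
  Site 2: calculated 103.4 vs reported 70.9 → residual 32.5 km
  Site 3: calculated 181.9 vs reported 181.9 → residual 0.0 km
  Site 4: calculated 234.9 vs reported 234.9 → residual 0.0 km
Site 1, Site 3, Site 4 are mutually consistent (residuals ≈ 0); Site 2 is off by 32.5 km.

Site 2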